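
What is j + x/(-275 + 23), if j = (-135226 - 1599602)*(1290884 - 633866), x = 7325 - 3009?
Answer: -71808233044031/63 ≈ -1.1398e+12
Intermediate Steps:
x = 4316
j = -1139813222904 (j = -1734828*657018 = -1139813222904)
j + x/(-275 + 23) = -1139813222904 + 4316/(-275 + 23) = -1139813222904 + 4316/(-252) = -1139813222904 + 4316*(-1/252) = -1139813222904 - 1079/63 = -71808233044031/63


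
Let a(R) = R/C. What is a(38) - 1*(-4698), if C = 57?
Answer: 14096/3 ≈ 4698.7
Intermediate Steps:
a(R) = R/57
a(38) - 1*(-4698) = (1/57)*38 - 1*(-4698) = ⅔ + 4698 = 14096/3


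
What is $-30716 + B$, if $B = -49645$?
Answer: $-80361$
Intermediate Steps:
$-30716 + B = -30716 - 49645 = -80361$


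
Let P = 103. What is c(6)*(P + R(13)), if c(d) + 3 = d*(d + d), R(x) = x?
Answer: 8004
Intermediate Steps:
c(d) = -3 + 2*d² (c(d) = -3 + d*(d + d) = -3 + d*(2*d) = -3 + 2*d²)
c(6)*(P + R(13)) = (-3 + 2*6²)*(103 + 13) = (-3 + 2*36)*116 = (-3 + 72)*116 = 69*116 = 8004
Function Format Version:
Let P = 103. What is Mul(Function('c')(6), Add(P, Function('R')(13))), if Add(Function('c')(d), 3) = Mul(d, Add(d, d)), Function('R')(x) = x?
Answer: 8004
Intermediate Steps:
Function('c')(d) = Add(-3, Mul(2, Pow(d, 2))) (Function('c')(d) = Add(-3, Mul(d, Add(d, d))) = Add(-3, Mul(d, Mul(2, d))) = Add(-3, Mul(2, Pow(d, 2))))
Mul(Function('c')(6), Add(P, Function('R')(13))) = Mul(Add(-3, Mul(2, Pow(6, 2))), Add(103, 13)) = Mul(Add(-3, Mul(2, 36)), 116) = Mul(Add(-3, 72), 116) = Mul(69, 116) = 8004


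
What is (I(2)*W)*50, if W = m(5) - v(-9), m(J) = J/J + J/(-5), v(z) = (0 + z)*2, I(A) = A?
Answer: 1800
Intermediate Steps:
v(z) = 2*z (v(z) = z*2 = 2*z)
m(J) = 1 - J/5 (m(J) = 1 + J*(-⅕) = 1 - J/5)
W = 18 (W = (1 - ⅕*5) - 2*(-9) = (1 - 1) - 1*(-18) = 0 + 18 = 18)
(I(2)*W)*50 = (2*18)*50 = 36*50 = 1800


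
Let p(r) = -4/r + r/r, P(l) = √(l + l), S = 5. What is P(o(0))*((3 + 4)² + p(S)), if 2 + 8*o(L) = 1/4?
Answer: 123*I*√7/10 ≈ 32.543*I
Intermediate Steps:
o(L) = -7/32 (o(L) = -¼ + (⅛)/4 = -¼ + (⅛)*(¼) = -¼ + 1/32 = -7/32)
P(l) = √2*√l (P(l) = √(2*l) = √2*√l)
p(r) = 1 - 4/r (p(r) = -4/r + 1 = 1 - 4/r)
P(o(0))*((3 + 4)² + p(S)) = (√2*√(-7/32))*((3 + 4)² + (-4 + 5)/5) = (√2*(I*√14/8))*(7² + (⅕)*1) = (I*√7/4)*(49 + ⅕) = (I*√7/4)*(246/5) = 123*I*√7/10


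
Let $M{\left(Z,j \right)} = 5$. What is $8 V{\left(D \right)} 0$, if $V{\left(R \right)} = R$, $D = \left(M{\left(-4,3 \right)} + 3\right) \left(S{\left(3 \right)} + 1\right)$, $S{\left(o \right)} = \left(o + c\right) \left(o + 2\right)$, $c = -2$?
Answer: $0$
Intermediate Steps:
$S{\left(o \right)} = \left(-2 + o\right) \left(2 + o\right)$ ($S{\left(o \right)} = \left(o - 2\right) \left(o + 2\right) = \left(-2 + o\right) \left(2 + o\right)$)
$D = 48$ ($D = \left(5 + 3\right) \left(\left(-4 + 3^{2}\right) + 1\right) = 8 \left(\left(-4 + 9\right) + 1\right) = 8 \left(5 + 1\right) = 8 \cdot 6 = 48$)
$8 V{\left(D \right)} 0 = 8 \cdot 48 \cdot 0 = 384 \cdot 0 = 0$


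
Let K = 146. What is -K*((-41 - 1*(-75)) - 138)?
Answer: 15184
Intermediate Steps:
-K*((-41 - 1*(-75)) - 138) = -146*((-41 - 1*(-75)) - 138) = -146*((-41 + 75) - 138) = -146*(34 - 138) = -146*(-104) = -1*(-15184) = 15184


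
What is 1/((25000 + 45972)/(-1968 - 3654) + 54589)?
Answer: 2811/153414193 ≈ 1.8323e-5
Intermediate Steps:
1/((25000 + 45972)/(-1968 - 3654) + 54589) = 1/(70972/(-5622) + 54589) = 1/(70972*(-1/5622) + 54589) = 1/(-35486/2811 + 54589) = 1/(153414193/2811) = 2811/153414193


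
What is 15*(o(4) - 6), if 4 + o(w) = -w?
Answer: -210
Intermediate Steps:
o(w) = -4 - w
15*(o(4) - 6) = 15*((-4 - 1*4) - 6) = 15*((-4 - 4) - 6) = 15*(-8 - 6) = 15*(-14) = -210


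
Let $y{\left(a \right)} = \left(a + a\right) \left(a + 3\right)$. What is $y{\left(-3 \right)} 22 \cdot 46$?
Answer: $0$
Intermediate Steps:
$y{\left(a \right)} = 2 a \left(3 + a\right)$
$y{\left(-3 \right)} 22 \cdot 46 = 2 \left(-3\right) \left(3 - 3\right) 22 \cdot 46 = 2 \left(-3\right) 0 \cdot 22 \cdot 46 = 0 \cdot 22 \cdot 46 = 0 \cdot 46 = 0$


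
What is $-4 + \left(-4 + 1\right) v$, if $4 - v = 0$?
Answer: $-16$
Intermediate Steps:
$v = 4$ ($v = 4 - 0 = 4 + 0 = 4$)
$-4 + \left(-4 + 1\right) v = -4 + \left(-4 + 1\right) 4 = -4 - 12 = -16$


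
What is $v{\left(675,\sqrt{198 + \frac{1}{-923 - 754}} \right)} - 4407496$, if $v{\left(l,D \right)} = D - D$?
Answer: $-4407496$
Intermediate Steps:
$v{\left(l,D \right)} = 0$
$v{\left(675,\sqrt{198 + \frac{1}{-923 - 754}} \right)} - 4407496 = 0 - 4407496 = -4407496$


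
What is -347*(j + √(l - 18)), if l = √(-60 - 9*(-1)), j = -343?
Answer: 119021 - 347*√(-18 + I*√51) ≈ 1.1873e+5 - 1499.8*I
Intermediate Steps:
l = I*√51 (l = √(-60 + 9) = √(-51) = I*√51 ≈ 7.1414*I)
-347*(j + √(l - 18)) = -347*(-343 + √(I*√51 - 18)) = -347*(-343 + √(-18 + I*√51)) = 119021 - 347*√(-18 + I*√51)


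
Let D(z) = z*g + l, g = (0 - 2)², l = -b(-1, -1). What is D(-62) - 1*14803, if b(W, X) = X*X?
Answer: -15052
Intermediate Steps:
b(W, X) = X²
l = -1 (l = -1*(-1)² = -1*1 = -1)
g = 4 (g = (-2)² = 4)
D(z) = -1 + 4*z (D(z) = z*4 - 1 = 4*z - 1 = -1 + 4*z)
D(-62) - 1*14803 = (-1 + 4*(-62)) - 1*14803 = (-1 - 248) - 14803 = -249 - 14803 = -15052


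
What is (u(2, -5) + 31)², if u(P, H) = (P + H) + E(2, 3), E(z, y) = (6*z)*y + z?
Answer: 4356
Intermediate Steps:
E(z, y) = z + 6*y*z (E(z, y) = 6*y*z + z = z + 6*y*z)
u(P, H) = 38 + H + P (u(P, H) = (P + H) + 2*(1 + 6*3) = (H + P) + 2*(1 + 18) = (H + P) + 2*19 = (H + P) + 38 = 38 + H + P)
(u(2, -5) + 31)² = ((38 - 5 + 2) + 31)² = (35 + 31)² = 66² = 4356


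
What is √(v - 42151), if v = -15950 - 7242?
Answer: I*√65343 ≈ 255.62*I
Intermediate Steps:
v = -23192
√(v - 42151) = √(-23192 - 42151) = √(-65343) = I*√65343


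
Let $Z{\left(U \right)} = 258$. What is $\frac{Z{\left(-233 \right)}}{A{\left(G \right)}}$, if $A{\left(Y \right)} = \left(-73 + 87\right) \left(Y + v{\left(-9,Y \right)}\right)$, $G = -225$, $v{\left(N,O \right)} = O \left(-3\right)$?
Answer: $\frac{43}{1050} \approx 0.040952$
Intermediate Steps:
$v{\left(N,O \right)} = - 3 O$
$A{\left(Y \right)} = - 28 Y$ ($A{\left(Y \right)} = \left(-73 + 87\right) \left(Y - 3 Y\right) = 14 \left(- 2 Y\right) = - 28 Y$)
$\frac{Z{\left(-233 \right)}}{A{\left(G \right)}} = \frac{258}{\left(-28\right) \left(-225\right)} = \frac{258}{6300} = 258 \cdot \frac{1}{6300} = \frac{43}{1050}$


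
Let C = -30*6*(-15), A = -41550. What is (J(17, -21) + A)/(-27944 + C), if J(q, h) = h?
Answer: 41571/25244 ≈ 1.6468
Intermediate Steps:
C = 2700 (C = -180*(-15) = 2700)
(J(17, -21) + A)/(-27944 + C) = (-21 - 41550)/(-27944 + 2700) = -41571/(-25244) = -41571*(-1/25244) = 41571/25244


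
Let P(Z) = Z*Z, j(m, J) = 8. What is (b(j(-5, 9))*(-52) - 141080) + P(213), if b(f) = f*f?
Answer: -99039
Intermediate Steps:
b(f) = f²
P(Z) = Z²
(b(j(-5, 9))*(-52) - 141080) + P(213) = (8²*(-52) - 141080) + 213² = (64*(-52) - 141080) + 45369 = (-3328 - 141080) + 45369 = -144408 + 45369 = -99039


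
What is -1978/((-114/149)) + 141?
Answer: 155398/57 ≈ 2726.3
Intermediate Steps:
-1978/((-114/149)) + 141 = -1978/((-114*1/149)) + 141 = -1978/(-114/149) + 141 = -1978*(-149)/114 + 141 = -46*(-6407/114) + 141 = 147361/57 + 141 = 155398/57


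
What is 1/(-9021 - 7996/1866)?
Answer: -933/8420591 ≈ -0.00011080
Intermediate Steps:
1/(-9021 - 7996/1866) = 1/(-9021 - 7996*1/1866) = 1/(-9021 - 3998/933) = 1/(-8420591/933) = -933/8420591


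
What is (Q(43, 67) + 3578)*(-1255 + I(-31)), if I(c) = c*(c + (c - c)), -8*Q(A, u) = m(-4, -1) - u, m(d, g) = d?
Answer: -4218165/4 ≈ -1.0545e+6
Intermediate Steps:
Q(A, u) = 1/2 + u/8 (Q(A, u) = -(-4 - u)/8 = 1/2 + u/8)
I(c) = c**2 (I(c) = c*(c + 0) = c*c = c**2)
(Q(43, 67) + 3578)*(-1255 + I(-31)) = ((1/2 + (1/8)*67) + 3578)*(-1255 + (-31)**2) = ((1/2 + 67/8) + 3578)*(-1255 + 961) = (71/8 + 3578)*(-294) = (28695/8)*(-294) = -4218165/4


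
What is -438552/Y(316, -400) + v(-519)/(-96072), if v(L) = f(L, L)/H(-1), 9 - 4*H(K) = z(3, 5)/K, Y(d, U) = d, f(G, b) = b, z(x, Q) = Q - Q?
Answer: -7899842785/5692266 ≈ -1387.8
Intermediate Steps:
z(x, Q) = 0
H(K) = 9/4 (H(K) = 9/4 - 0/K = 9/4 - ¼*0 = 9/4 + 0 = 9/4)
v(L) = 4*L/9 (v(L) = L/(9/4) = L*(4/9) = 4*L/9)
-438552/Y(316, -400) + v(-519)/(-96072) = -438552/316 + ((4/9)*(-519))/(-96072) = -438552*1/316 - 692/3*(-1/96072) = -109638/79 + 173/72054 = -7899842785/5692266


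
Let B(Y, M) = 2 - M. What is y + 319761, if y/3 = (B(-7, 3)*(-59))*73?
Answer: 332682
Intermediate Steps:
y = 12921 (y = 3*(((2 - 1*3)*(-59))*73) = 3*(((2 - 3)*(-59))*73) = 3*(-1*(-59)*73) = 3*(59*73) = 3*4307 = 12921)
y + 319761 = 12921 + 319761 = 332682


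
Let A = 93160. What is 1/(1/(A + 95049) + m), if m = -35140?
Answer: -188209/6613664259 ≈ -2.8458e-5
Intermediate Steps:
1/(1/(A + 95049) + m) = 1/(1/(93160 + 95049) - 35140) = 1/(1/188209 - 35140) = 1/(-6613664259/188209) = -188209/6613664259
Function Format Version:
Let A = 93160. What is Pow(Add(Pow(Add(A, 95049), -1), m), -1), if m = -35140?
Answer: Rational(-188209, 6613664259) ≈ -2.8458e-5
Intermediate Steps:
Pow(Add(Pow(Add(A, 95049), -1), m), -1) = Pow(Add(Pow(Add(93160, 95049), -1), -35140), -1) = Pow(Add(Pow(188209, -1), -35140), -1) = Pow(Add(Rational(1, 188209), -35140), -1) = Pow(Rational(-6613664259, 188209), -1) = Rational(-188209, 6613664259)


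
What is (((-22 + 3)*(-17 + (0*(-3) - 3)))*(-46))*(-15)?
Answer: 262200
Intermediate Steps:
(((-22 + 3)*(-17 + (0*(-3) - 3)))*(-46))*(-15) = (-19*(-17 + (0 - 3))*(-46))*(-15) = (-19*(-17 - 3)*(-46))*(-15) = (-19*(-20)*(-46))*(-15) = (380*(-46))*(-15) = -17480*(-15) = 262200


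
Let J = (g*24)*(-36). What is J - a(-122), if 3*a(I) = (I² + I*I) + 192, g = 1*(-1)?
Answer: -27368/3 ≈ -9122.7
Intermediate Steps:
g = -1
a(I) = 64 + 2*I²/3 (a(I) = ((I² + I*I) + 192)/3 = ((I² + I²) + 192)/3 = (2*I² + 192)/3 = (192 + 2*I²)/3 = 64 + 2*I²/3)
J = 864 (J = -1*24*(-36) = -24*(-36) = 864)
J - a(-122) = 864 - (64 + (⅔)*(-122)²) = 864 - (64 + (⅔)*14884) = 864 - (64 + 29768/3) = 864 - 1*29960/3 = 864 - 29960/3 = -27368/3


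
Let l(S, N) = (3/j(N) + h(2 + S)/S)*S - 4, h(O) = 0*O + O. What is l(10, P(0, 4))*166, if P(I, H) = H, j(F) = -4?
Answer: 83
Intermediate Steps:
h(O) = O (h(O) = 0 + O = O)
l(S, N) = -4 + S*(-¾ + (2 + S)/S) (l(S, N) = (3/(-4) + (2 + S)/S)*S - 4 = (3*(-¼) + (2 + S)/S)*S - 4 = (-¾ + (2 + S)/S)*S - 4 = S*(-¾ + (2 + S)/S) - 4 = -4 + S*(-¾ + (2 + S)/S))
l(10, P(0, 4))*166 = (-2 + (¼)*10)*166 = (-2 + 5/2)*166 = (½)*166 = 83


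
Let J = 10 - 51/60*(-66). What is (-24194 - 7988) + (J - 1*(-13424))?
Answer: -186919/10 ≈ -18692.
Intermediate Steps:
J = 661/10 (J = 10 - 51*1/60*(-66) = 10 - 17/20*(-66) = 10 + 561/10 = 661/10 ≈ 66.100)
(-24194 - 7988) + (J - 1*(-13424)) = (-24194 - 7988) + (661/10 - 1*(-13424)) = -32182 + (661/10 + 13424) = -32182 + 134901/10 = -186919/10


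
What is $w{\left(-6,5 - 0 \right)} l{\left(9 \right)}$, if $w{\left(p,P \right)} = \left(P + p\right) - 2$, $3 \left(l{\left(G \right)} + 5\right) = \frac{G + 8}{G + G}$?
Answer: $\frac{253}{18} \approx 14.056$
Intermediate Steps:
$l{\left(G \right)} = -5 + \frac{8 + G}{6 G}$ ($l{\left(G \right)} = -5 + \frac{\left(G + 8\right) \frac{1}{G + G}}{3} = -5 + \frac{\left(8 + G\right) \frac{1}{2 G}}{3} = -5 + \frac{\frac{1}{2} \frac{1}{G} \left(8 + G\right)}{3} = -5 + \frac{8 + G}{6 G}$)
$w{\left(p,P \right)} = -2 + P + p$
$w{\left(-6,5 - 0 \right)} l{\left(9 \right)} = \left(-2 + \left(5 - 0\right) - 6\right) \frac{8 - 261}{6 \cdot 9} = \left(-2 + \left(5 + 0\right) - 6\right) \frac{1}{6} \cdot \frac{1}{9} \left(8 - 261\right) = \left(-2 + 5 - 6\right) \frac{1}{6} \cdot \frac{1}{9} \left(-253\right) = \left(-3\right) \left(- \frac{253}{54}\right) = \frac{253}{18}$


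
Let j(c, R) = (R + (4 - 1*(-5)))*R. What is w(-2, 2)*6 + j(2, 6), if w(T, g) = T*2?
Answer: 66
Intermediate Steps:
j(c, R) = R*(9 + R) (j(c, R) = (R + (4 + 5))*R = (R + 9)*R = (9 + R)*R = R*(9 + R))
w(T, g) = 2*T
w(-2, 2)*6 + j(2, 6) = (2*(-2))*6 + 6*(9 + 6) = -4*6 + 6*15 = -24 + 90 = 66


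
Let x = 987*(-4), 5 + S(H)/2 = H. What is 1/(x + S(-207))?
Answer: -1/4372 ≈ -0.00022873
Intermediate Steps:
S(H) = -10 + 2*H
x = -3948
1/(x + S(-207)) = 1/(-3948 + (-10 + 2*(-207))) = 1/(-3948 + (-10 - 414)) = 1/(-3948 - 424) = 1/(-4372) = -1/4372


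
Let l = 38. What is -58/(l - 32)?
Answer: -29/3 ≈ -9.6667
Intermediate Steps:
-58/(l - 32) = -58/(38 - 32) = -58/6 = -58*1/6 = -29/3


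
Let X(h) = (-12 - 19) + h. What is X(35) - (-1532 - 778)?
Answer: 2314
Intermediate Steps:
X(h) = -31 + h
X(35) - (-1532 - 778) = (-31 + 35) - (-1532 - 778) = 4 - 1*(-2310) = 4 + 2310 = 2314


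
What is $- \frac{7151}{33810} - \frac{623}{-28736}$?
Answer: $- \frac{92213753}{485782080} \approx -0.18983$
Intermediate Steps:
$- \frac{7151}{33810} - \frac{623}{-28736} = \left(-7151\right) \frac{1}{33810} - - \frac{623}{28736} = - \frac{7151}{33810} + \frac{623}{28736} = - \frac{92213753}{485782080}$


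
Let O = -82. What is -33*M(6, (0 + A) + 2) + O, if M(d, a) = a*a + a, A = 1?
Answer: -478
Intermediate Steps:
M(d, a) = a + a² (M(d, a) = a² + a = a + a²)
-33*M(6, (0 + A) + 2) + O = -33*((0 + 1) + 2)*(1 + ((0 + 1) + 2)) - 82 = -33*(1 + 2)*(1 + (1 + 2)) - 82 = -99*(1 + 3) - 82 = -99*4 - 82 = -33*12 - 82 = -396 - 82 = -478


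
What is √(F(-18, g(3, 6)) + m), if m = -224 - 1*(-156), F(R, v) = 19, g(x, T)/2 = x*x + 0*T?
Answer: 7*I ≈ 7.0*I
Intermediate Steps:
g(x, T) = 2*x² (g(x, T) = 2*(x*x + 0*T) = 2*(x² + 0) = 2*x²)
m = -68 (m = -224 + 156 = -68)
√(F(-18, g(3, 6)) + m) = √(19 - 68) = √(-49) = 7*I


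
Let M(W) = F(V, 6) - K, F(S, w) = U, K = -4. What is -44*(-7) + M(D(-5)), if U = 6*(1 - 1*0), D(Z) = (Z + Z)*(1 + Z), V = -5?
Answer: 318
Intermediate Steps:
D(Z) = 2*Z*(1 + Z) (D(Z) = (2*Z)*(1 + Z) = 2*Z*(1 + Z))
U = 6 (U = 6*(1 + 0) = 6*1 = 6)
F(S, w) = 6
M(W) = 10 (M(W) = 6 - 1*(-4) = 6 + 4 = 10)
-44*(-7) + M(D(-5)) = -44*(-7) + 10 = 308 + 10 = 318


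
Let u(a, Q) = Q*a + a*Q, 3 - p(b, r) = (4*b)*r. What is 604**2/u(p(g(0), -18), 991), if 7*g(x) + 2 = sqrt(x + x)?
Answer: -1276856/121893 ≈ -10.475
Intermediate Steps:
g(x) = -2/7 + sqrt(2)*sqrt(x)/7 (g(x) = -2/7 + sqrt(x + x)/7 = -2/7 + sqrt(2*x)/7 = -2/7 + (sqrt(2)*sqrt(x))/7 = -2/7 + sqrt(2)*sqrt(x)/7)
p(b, r) = 3 - 4*b*r
u(a, Q) = 2*Q*a (u(a, Q) = Q*a + Q*a = 2*Q*a)
604**2/u(p(g(0), -18), 991) = 604**2/((2*991*(3 - 4*(-2/7 + sqrt(2)*sqrt(0)/7)*(-18)))) = 364816/((2*991*(3 - 4*(-2/7 + (1/7)*sqrt(2)*0)*(-18)))) = 364816/((2*991*(3 - 4*(-2/7 + 0)*(-18)))) = 364816/((2*991*(3 - 4*(-2/7)*(-18)))) = 364816/((2*991*(3 - 144/7))) = 364816/((2*991*(-123/7))) = 364816/(-243786/7) = 364816*(-7/243786) = -1276856/121893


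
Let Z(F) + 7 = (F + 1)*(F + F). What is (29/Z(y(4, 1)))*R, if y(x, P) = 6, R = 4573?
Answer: 132617/77 ≈ 1722.3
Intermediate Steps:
Z(F) = -7 + 2*F*(1 + F) (Z(F) = -7 + (F + 1)*(F + F) = -7 + (1 + F)*(2*F) = -7 + 2*F*(1 + F))
(29/Z(y(4, 1)))*R = (29/(-7 + 2*6 + 2*6**2))*4573 = (29/(-7 + 12 + 2*36))*4573 = (29/(-7 + 12 + 72))*4573 = (29/77)*4573 = 132617/77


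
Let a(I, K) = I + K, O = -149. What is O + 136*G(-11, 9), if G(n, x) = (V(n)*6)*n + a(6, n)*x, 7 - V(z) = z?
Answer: -167837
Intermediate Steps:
V(z) = 7 - z
G(n, x) = n*(42 - 6*n) + x*(6 + n) (G(n, x) = ((7 - n)*6)*n + (6 + n)*x = (42 - 6*n)*n + x*(6 + n) = n*(42 - 6*n) + x*(6 + n))
O + 136*G(-11, 9) = -149 + 136*(9*(6 - 11) - 6*(-11)*(-7 - 11)) = -149 + 136*(9*(-5) - 6*(-11)*(-18)) = -149 + 136*(-45 - 1188) = -149 + 136*(-1233) = -149 - 167688 = -167837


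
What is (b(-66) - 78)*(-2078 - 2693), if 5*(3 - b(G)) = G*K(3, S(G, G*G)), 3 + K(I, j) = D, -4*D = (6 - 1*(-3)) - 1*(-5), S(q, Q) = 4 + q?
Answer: 3835884/5 ≈ 7.6718e+5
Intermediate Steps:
D = -7/2 (D = -((6 - 1*(-3)) - 1*(-5))/4 = -((6 + 3) + 5)/4 = -(9 + 5)/4 = -¼*14 = -7/2 ≈ -3.5000)
K(I, j) = -13/2 (K(I, j) = -3 - 7/2 = -13/2)
b(G) = 3 + 13*G/10 (b(G) = 3 - G*(-13)/(5*2) = 3 - (-13)*G/10 = 3 + 13*G/10)
(b(-66) - 78)*(-2078 - 2693) = ((3 + (13/10)*(-66)) - 78)*(-2078 - 2693) = ((3 - 429/5) - 78)*(-4771) = (-414/5 - 78)*(-4771) = -804/5*(-4771) = 3835884/5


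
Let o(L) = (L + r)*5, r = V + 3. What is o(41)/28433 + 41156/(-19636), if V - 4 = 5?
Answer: -291246252/139577597 ≈ -2.0866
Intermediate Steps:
V = 9 (V = 4 + 5 = 9)
r = 12 (r = 9 + 3 = 12)
o(L) = 60 + 5*L (o(L) = (L + 12)*5 = (12 + L)*5 = 60 + 5*L)
o(41)/28433 + 41156/(-19636) = (60 + 5*41)/28433 + 41156/(-19636) = (60 + 205)*(1/28433) + 41156*(-1/19636) = 265*(1/28433) - 10289/4909 = 265/28433 - 10289/4909 = -291246252/139577597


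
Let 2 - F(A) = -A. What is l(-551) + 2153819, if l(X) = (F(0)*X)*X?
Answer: 2761021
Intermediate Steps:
F(A) = 2 + A (F(A) = 2 - (-1)*A = 2 + A)
l(X) = 2*X**2 (l(X) = ((2 + 0)*X)*X = (2*X)*X = 2*X**2)
l(-551) + 2153819 = 2*(-551)**2 + 2153819 = 2*303601 + 2153819 = 607202 + 2153819 = 2761021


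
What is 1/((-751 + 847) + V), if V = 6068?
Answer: 1/6164 ≈ 0.00016223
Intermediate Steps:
1/((-751 + 847) + V) = 1/((-751 + 847) + 6068) = 1/(96 + 6068) = 1/6164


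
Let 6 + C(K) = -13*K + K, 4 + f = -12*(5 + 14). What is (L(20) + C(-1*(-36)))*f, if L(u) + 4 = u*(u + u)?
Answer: -83056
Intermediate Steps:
f = -232 (f = -4 - 12*(5 + 14) = -4 - 12*19 = -4 - 228 = -232)
L(u) = -4 + 2*u² (L(u) = -4 + u*(u + u) = -4 + u*(2*u) = -4 + 2*u²)
C(K) = -6 - 12*K (C(K) = -6 + (-13*K + K) = -6 - 12*K)
(L(20) + C(-1*(-36)))*f = ((-4 + 2*20²) + (-6 - (-12)*(-36)))*(-232) = ((-4 + 2*400) + (-6 - 12*36))*(-232) = ((-4 + 800) + (-6 - 432))*(-232) = (796 - 438)*(-232) = 358*(-232) = -83056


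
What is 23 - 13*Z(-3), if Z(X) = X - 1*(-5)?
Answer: -3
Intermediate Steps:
Z(X) = 5 + X (Z(X) = X + 5 = 5 + X)
23 - 13*Z(-3) = 23 - 13*(5 - 3) = 23 - 13*2 = 23 - 26 = -3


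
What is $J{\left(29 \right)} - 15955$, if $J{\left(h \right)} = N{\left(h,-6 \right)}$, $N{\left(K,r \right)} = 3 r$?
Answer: $-15973$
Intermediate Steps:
$J{\left(h \right)} = -18$ ($J{\left(h \right)} = 3 \left(-6\right) = -18$)
$J{\left(29 \right)} - 15955 = -18 - 15955 = -15973$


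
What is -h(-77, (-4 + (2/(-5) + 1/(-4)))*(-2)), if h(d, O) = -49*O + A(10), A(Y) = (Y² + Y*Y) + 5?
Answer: 2507/10 ≈ 250.70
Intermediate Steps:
A(Y) = 5 + 2*Y² (A(Y) = (Y² + Y²) + 5 = 2*Y² + 5 = 5 + 2*Y²)
h(d, O) = 205 - 49*O (h(d, O) = -49*O + (5 + 2*10²) = -49*O + (5 + 2*100) = -49*O + (5 + 200) = -49*O + 205 = 205 - 49*O)
-h(-77, (-4 + (2/(-5) + 1/(-4)))*(-2)) = -(205 - 49*(-4 + (2/(-5) + 1/(-4)))*(-2)) = -(205 - 49*(-4 + (2*(-⅕) + 1*(-¼)))*(-2)) = -(205 - 49*(-4 + (-⅖ - ¼))*(-2)) = -(205 - 49*(-4 - 13/20)*(-2)) = -(205 - (-4557)*(-2)/20) = -(205 - 49*93/10) = -(205 - 4557/10) = -1*(-2507/10) = 2507/10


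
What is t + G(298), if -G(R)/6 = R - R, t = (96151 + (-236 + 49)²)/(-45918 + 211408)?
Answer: 13112/16549 ≈ 0.79231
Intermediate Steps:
t = 13112/16549 (t = (96151 + (-187)²)/165490 = (96151 + 34969)*(1/165490) = 131120*(1/165490) = 13112/16549 ≈ 0.79231)
G(R) = 0 (G(R) = -6*(R - R) = -6*0 = 0)
t + G(298) = 13112/16549 + 0 = 13112/16549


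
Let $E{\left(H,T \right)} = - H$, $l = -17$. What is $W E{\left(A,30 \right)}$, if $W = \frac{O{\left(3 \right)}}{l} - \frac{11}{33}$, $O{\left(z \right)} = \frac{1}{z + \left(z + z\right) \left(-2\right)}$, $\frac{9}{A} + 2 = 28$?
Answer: $\frac{25}{221} \approx 0.11312$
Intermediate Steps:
$A = \frac{9}{26}$ ($A = \frac{9}{-2 + 28} = \frac{9}{26} \approx 0.34615$)
$O{\left(z \right)} = - \frac{1}{3 z}$ ($O{\left(z \right)} = \frac{1}{z + 2 z \left(-2\right)} = \frac{1}{z - 4 z} = \frac{1}{\left(-3\right) z} = - \frac{1}{3 z}$)
$W = - \frac{50}{153}$ ($W = \frac{\left(- \frac{1}{3}\right) \frac{1}{3}}{-17} - \frac{11}{33} = \left(- \frac{1}{3}\right) \frac{1}{3} \left(- \frac{1}{17}\right) - \frac{1}{3} = \left(- \frac{1}{9}\right) \left(- \frac{1}{17}\right) - \frac{1}{3} = \frac{1}{153} - \frac{1}{3} = - \frac{50}{153} \approx -0.3268$)
$W E{\left(A,30 \right)} = - \frac{50 \left(\left(-1\right) \frac{9}{26}\right)}{153} = \left(- \frac{50}{153}\right) \left(- \frac{9}{26}\right) = \frac{25}{221}$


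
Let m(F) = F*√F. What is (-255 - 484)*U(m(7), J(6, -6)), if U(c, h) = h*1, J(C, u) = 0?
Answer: 0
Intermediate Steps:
m(F) = F^(3/2)
U(c, h) = h
(-255 - 484)*U(m(7), J(6, -6)) = (-255 - 484)*0 = -739*0 = 0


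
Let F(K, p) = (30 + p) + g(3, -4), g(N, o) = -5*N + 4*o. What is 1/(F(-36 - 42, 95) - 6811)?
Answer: -1/6717 ≈ -0.00014888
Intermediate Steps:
F(K, p) = -1 + p (F(K, p) = (30 + p) + (-5*3 + 4*(-4)) = (30 + p) + (-15 - 16) = (30 + p) - 31 = -1 + p)
1/(F(-36 - 42, 95) - 6811) = 1/((-1 + 95) - 6811) = 1/(94 - 6811) = 1/(-6717) = -1/6717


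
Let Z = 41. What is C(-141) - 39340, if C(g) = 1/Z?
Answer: -1612939/41 ≈ -39340.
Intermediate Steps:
C(g) = 1/41
C(-141) - 39340 = 1/41 - 39340 = -1612939/41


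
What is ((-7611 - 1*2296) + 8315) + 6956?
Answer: 5364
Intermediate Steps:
((-7611 - 1*2296) + 8315) + 6956 = ((-7611 - 2296) + 8315) + 6956 = (-9907 + 8315) + 6956 = -1592 + 6956 = 5364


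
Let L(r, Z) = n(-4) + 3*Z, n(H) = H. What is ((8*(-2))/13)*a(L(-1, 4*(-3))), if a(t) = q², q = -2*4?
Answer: -1024/13 ≈ -78.769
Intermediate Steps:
q = -8
L(r, Z) = -4 + 3*Z
a(t) = 64 (a(t) = (-8)² = 64)
((8*(-2))/13)*a(L(-1, 4*(-3))) = ((8*(-2))/13)*64 = ((1/13)*(-16))*64 = -16/13*64 = -1024/13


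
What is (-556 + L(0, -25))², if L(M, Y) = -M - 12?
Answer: 322624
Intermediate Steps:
L(M, Y) = -12 - M
(-556 + L(0, -25))² = (-556 + (-12 - 1*0))² = (-556 + (-12 + 0))² = (-556 - 12)² = (-568)² = 322624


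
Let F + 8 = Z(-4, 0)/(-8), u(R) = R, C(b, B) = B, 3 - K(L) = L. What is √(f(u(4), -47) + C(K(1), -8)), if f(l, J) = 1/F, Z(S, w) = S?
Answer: I*√1830/15 ≈ 2.8519*I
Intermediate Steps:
K(L) = 3 - L
F = -15/2 (F = -8 - 4/(-8) = -8 - ⅛*(-4) = -8 + ½ = -15/2 ≈ -7.5000)
f(l, J) = -2/15 (f(l, J) = 1/(-15/2) = -2/15)
√(f(u(4), -47) + C(K(1), -8)) = √(-2/15 - 8) = √(-122/15) = I*√1830/15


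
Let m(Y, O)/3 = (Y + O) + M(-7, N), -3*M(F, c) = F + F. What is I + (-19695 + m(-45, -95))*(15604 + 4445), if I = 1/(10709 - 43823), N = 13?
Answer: -13345105881187/33114 ≈ -4.0300e+8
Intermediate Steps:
M(F, c) = -2*F/3 (M(F, c) = -(F + F)/3 = -2*F/3)
I = -1/33114 (I = 1/(-33114) = -1/33114 ≈ -3.0199e-5)
m(Y, O) = 14 + 3*O + 3*Y (m(Y, O) = 3*((Y + O) - 2/3*(-7)) = 3*((O + Y) + 14/3) = 3*(14/3 + O + Y) = 14 + 3*O + 3*Y)
I + (-19695 + m(-45, -95))*(15604 + 4445) = -1/33114 + (-19695 + (14 + 3*(-95) + 3*(-45)))*(15604 + 4445) = -1/33114 + (-19695 + (14 - 285 - 135))*20049 = -1/33114 + (-19695 - 406)*20049 = -1/33114 - 20101*20049 = -1/33114 - 403004949 = -13345105881187/33114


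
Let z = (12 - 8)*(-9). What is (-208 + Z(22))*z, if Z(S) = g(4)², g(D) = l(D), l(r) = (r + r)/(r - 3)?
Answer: 5184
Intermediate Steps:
l(r) = 2*r/(-3 + r) (l(r) = (2*r)/(-3 + r) = 2*r/(-3 + r))
g(D) = 2*D/(-3 + D)
Z(S) = 64 (Z(S) = (2*4/(-3 + 4))² = (2*4/1)² = (2*4*1)² = 8² = 64)
z = -36 (z = 4*(-9) = -36)
(-208 + Z(22))*z = (-208 + 64)*(-36) = -144*(-36) = 5184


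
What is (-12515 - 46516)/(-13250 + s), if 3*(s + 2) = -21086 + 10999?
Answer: 177093/49843 ≈ 3.5530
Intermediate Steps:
s = -10093/3 (s = -2 + (-21086 + 10999)/3 = -2 + (⅓)*(-10087) = -2 - 10087/3 = -10093/3 ≈ -3364.3)
(-12515 - 46516)/(-13250 + s) = (-12515 - 46516)/(-13250 - 10093/3) = -59031/(-49843/3) = -59031*(-3/49843) = 177093/49843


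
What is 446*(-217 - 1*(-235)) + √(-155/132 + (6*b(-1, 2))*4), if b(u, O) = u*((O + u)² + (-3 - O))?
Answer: 8028 + √413061/66 ≈ 8037.7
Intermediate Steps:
b(u, O) = u*(-3 + (O + u)² - O)
446*(-217 - 1*(-235)) + √(-155/132 + (6*b(-1, 2))*4) = 446*(-217 - 1*(-235)) + √(-155/132 + (6*(-1*(-1)*(3 + 2 - (2 - 1)²)))*4) = 446*(-217 + 235) + √(-155*1/132 + (6*(-1*(-1)*(3 + 2 - 1*1²)))*4) = 446*18 + √(-155/132 + (6*(-1*(-1)*(3 + 2 - 1*1)))*4) = 8028 + √(-155/132 + (6*(-1*(-1)*(3 + 2 - 1)))*4) = 8028 + √(-155/132 + (6*(-1*(-1)*4))*4) = 8028 + √(-155/132 + (6*4)*4) = 8028 + √(-155/132 + 24*4) = 8028 + √(-155/132 + 96) = 8028 + √(12517/132) = 8028 + √413061/66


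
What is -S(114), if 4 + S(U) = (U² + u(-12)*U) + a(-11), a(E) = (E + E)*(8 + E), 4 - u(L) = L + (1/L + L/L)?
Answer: -29555/2 ≈ -14778.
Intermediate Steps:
u(L) = 3 - L - 1/L (u(L) = 4 - (L + (1/L + L/L)) = 4 - (L + (1/L + 1)) = 4 - (L + (1 + 1/L)) = 4 - (1 + L + 1/L) = 4 + (-1 - L - 1/L) = 3 - L - 1/L)
a(E) = 2*E*(8 + E) (a(E) = (2*E)*(8 + E) = 2*E*(8 + E))
S(U) = 62 + U² + 181*U/12 (S(U) = -4 + ((U² + (3 - 1*(-12) - 1/(-12))*U) + 2*(-11)*(8 - 11)) = -4 + ((U² + (3 + 12 - 1*(-1/12))*U) + 2*(-11)*(-3)) = -4 + ((U² + (3 + 12 + 1/12)*U) + 66) = -4 + ((U² + 181*U/12) + 66) = -4 + (66 + U² + 181*U/12) = 62 + U² + 181*U/12)
-S(114) = -(62 + 114² + (181/12)*114) = -(62 + 12996 + 3439/2) = -1*29555/2 = -29555/2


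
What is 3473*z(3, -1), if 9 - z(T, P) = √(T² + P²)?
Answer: 31257 - 3473*√10 ≈ 20274.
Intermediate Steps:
z(T, P) = 9 - √(P² + T²) (z(T, P) = 9 - √(T² + P²) = 9 - √(P² + T²))
3473*z(3, -1) = 3473*(9 - √((-1)² + 3²)) = 3473*(9 - √(1 + 9)) = 3473*(9 - √10) = 31257 - 3473*√10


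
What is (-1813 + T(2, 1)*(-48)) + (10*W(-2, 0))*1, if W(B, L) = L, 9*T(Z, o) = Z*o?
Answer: -5471/3 ≈ -1823.7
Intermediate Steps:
T(Z, o) = Z*o/9 (T(Z, o) = (Z*o)/9 = Z*o/9)
(-1813 + T(2, 1)*(-48)) + (10*W(-2, 0))*1 = (-1813 + ((⅑)*2*1)*(-48)) + (10*0)*1 = (-1813 + (2/9)*(-48)) + 0*1 = (-1813 - 32/3) + 0 = -5471/3 + 0 = -5471/3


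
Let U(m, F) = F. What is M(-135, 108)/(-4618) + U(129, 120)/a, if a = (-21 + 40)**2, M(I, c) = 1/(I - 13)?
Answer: 82016041/246730504 ≈ 0.33241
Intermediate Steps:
M(I, c) = 1/(-13 + I)
a = 361 (a = 19**2 = 361)
M(-135, 108)/(-4618) + U(129, 120)/a = 1/(-13 - 135*(-4618)) + 120/361 = -1/4618/(-148) + 120*(1/361) = -1/148*(-1/4618) + 120/361 = 1/683464 + 120/361 = 82016041/246730504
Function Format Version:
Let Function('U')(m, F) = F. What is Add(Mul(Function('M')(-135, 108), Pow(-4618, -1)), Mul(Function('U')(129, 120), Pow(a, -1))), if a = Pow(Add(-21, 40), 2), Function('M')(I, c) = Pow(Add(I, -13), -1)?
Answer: Rational(82016041, 246730504) ≈ 0.33241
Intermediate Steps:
Function('M')(I, c) = Pow(Add(-13, I), -1)
a = 361 (a = Pow(19, 2) = 361)
Add(Mul(Function('M')(-135, 108), Pow(-4618, -1)), Mul(Function('U')(129, 120), Pow(a, -1))) = Add(Mul(Pow(Add(-13, -135), -1), Pow(-4618, -1)), Mul(120, Pow(361, -1))) = Add(Mul(Pow(-148, -1), Rational(-1, 4618)), Mul(120, Rational(1, 361))) = Add(Mul(Rational(-1, 148), Rational(-1, 4618)), Rational(120, 361)) = Add(Rational(1, 683464), Rational(120, 361)) = Rational(82016041, 246730504)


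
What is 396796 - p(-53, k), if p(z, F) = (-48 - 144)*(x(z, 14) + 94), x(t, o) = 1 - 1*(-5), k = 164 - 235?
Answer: 415996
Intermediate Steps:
k = -71
x(t, o) = 6 (x(t, o) = 1 + 5 = 6)
p(z, F) = -19200 (p(z, F) = (-48 - 144)*(6 + 94) = -192*100 = -19200)
396796 - p(-53, k) = 396796 - 1*(-19200) = 396796 + 19200 = 415996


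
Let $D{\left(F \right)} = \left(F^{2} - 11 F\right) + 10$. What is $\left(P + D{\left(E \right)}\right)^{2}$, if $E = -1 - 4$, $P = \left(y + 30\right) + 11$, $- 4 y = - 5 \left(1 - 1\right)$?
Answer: $17161$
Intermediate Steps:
$y = 0$ ($y = - \frac{\left(-5\right) \left(1 - 1\right)}{4} = - \frac{\left(-5\right) 0}{4} = \left(- \frac{1}{4}\right) 0 = 0$)
$P = 41$ ($P = \left(0 + 30\right) + 11 = 30 + 11 = 41$)
$E = -5$ ($E = -1 - 4 = -5$)
$D{\left(F \right)} = 10 + F^{2} - 11 F$
$\left(P + D{\left(E \right)}\right)^{2} = \left(41 + \left(10 + \left(-5\right)^{2} - -55\right)\right)^{2} = \left(41 + \left(10 + 25 + 55\right)\right)^{2} = \left(41 + 90\right)^{2} = 131^{2} = 17161$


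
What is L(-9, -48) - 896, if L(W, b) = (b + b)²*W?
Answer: -83840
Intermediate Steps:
L(W, b) = 4*W*b² (L(W, b) = (2*b)²*W = (4*b²)*W = 4*W*b²)
L(-9, -48) - 896 = 4*(-9)*(-48)² - 896 = 4*(-9)*2304 - 896 = -82944 - 896 = -83840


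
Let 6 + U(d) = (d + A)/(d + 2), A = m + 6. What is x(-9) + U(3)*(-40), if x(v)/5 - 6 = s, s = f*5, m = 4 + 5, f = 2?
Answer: 176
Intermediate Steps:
m = 9
A = 15 (A = 9 + 6 = 15)
s = 10 (s = 2*5 = 10)
U(d) = -6 + (15 + d)/(2 + d) (U(d) = -6 + (d + 15)/(d + 2) = -6 + (15 + d)/(2 + d))
x(v) = 80 (x(v) = 30 + 5*10 = 30 + 50 = 80)
x(-9) + U(3)*(-40) = 80 + ((3 - 5*3)/(2 + 3))*(-40) = 80 + ((3 - 15)/5)*(-40) = 80 + ((⅕)*(-12))*(-40) = 80 - 12/5*(-40) = 80 + 96 = 176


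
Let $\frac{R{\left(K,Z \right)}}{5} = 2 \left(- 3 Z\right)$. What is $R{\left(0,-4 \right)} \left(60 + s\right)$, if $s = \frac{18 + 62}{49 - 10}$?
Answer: $\frac{96800}{13} \approx 7446.2$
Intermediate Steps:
$R{\left(K,Z \right)} = - 30 Z$ ($R{\left(K,Z \right)} = 5 \cdot 2 \left(- 3 Z\right) = 5 \left(- 6 Z\right) = - 30 Z$)
$s = \frac{80}{39} \approx 2.0513$
$R{\left(0,-4 \right)} \left(60 + s\right) = \left(-30\right) \left(-4\right) \left(60 + \frac{80}{39}\right) = 120 \cdot \frac{2420}{39} = \frac{96800}{13}$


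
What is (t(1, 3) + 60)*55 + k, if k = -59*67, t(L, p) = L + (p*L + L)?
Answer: -378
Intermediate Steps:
t(L, p) = 2*L + L*p (t(L, p) = L + (L*p + L) = L + (L + L*p) = 2*L + L*p)
k = -3953
(t(1, 3) + 60)*55 + k = (1*(2 + 3) + 60)*55 - 3953 = (1*5 + 60)*55 - 3953 = (5 + 60)*55 - 3953 = 65*55 - 3953 = 3575 - 3953 = -378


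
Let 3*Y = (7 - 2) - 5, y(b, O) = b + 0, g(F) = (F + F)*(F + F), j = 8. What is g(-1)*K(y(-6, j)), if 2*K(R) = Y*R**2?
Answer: 0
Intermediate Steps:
g(F) = 4*F**2 (g(F) = (2*F)*(2*F) = 4*F**2)
y(b, O) = b
Y = 0 (Y = ((7 - 2) - 5)/3 = (5 - 5)/3 = (1/3)*0 = 0)
K(R) = 0 (K(R) = (0*R**2)/2 = (1/2)*0 = 0)
g(-1)*K(y(-6, j)) = (4*(-1)**2)*0 = (4*1)*0 = 4*0 = 0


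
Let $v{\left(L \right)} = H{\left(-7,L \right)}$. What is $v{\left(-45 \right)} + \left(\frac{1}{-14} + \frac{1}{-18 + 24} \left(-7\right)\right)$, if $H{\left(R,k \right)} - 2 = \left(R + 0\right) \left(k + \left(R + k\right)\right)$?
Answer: $\frac{14275}{21} \approx 679.76$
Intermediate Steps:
$H{\left(R,k \right)} = 2 + R \left(R + 2 k\right)$ ($H{\left(R,k \right)} = 2 + \left(R + 0\right) \left(k + \left(R + k\right)\right) = 2 + R \left(R + 2 k\right)$)
$v{\left(L \right)} = 51 - 14 L$ ($v{\left(L \right)} = 2 + \left(-7\right)^{2} + 2 \left(-7\right) L = 2 + 49 - 14 L = 51 - 14 L$)
$v{\left(-45 \right)} + \left(\frac{1}{-14} + \frac{1}{-18 + 24} \left(-7\right)\right) = \left(51 - -630\right) + \left(\frac{1}{-14} + \frac{1}{-18 + 24} \left(-7\right)\right) = \left(51 + 630\right) + \left(- \frac{1}{14} + \frac{1}{6} \left(-7\right)\right) = 681 + \left(- \frac{1}{14} + \frac{1}{6} \left(-7\right)\right) = 681 - \frac{26}{21} = \frac{14275}{21}$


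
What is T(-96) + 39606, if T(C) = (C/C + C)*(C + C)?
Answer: 57846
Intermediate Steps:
T(C) = 2*C*(1 + C) (T(C) = (1 + C)*(2*C) = 2*C*(1 + C))
T(-96) + 39606 = 2*(-96)*(1 - 96) + 39606 = 2*(-96)*(-95) + 39606 = 18240 + 39606 = 57846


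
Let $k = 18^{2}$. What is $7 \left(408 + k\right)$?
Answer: $5124$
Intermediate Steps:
$k = 324$
$7 \left(408 + k\right) = 7 \left(408 + 324\right) = 7 \cdot 732 = 5124$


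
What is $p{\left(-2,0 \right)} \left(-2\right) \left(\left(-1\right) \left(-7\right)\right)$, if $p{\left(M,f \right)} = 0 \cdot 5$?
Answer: $0$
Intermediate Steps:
$p{\left(M,f \right)} = 0$
$p{\left(-2,0 \right)} \left(-2\right) \left(\left(-1\right) \left(-7\right)\right) = 0 \left(-2\right) \left(\left(-1\right) \left(-7\right)\right) = 0 \cdot 7 = 0$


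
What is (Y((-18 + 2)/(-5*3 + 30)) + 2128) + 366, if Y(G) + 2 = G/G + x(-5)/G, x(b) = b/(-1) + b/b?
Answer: 19899/8 ≈ 2487.4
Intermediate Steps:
x(b) = 1 - b (x(b) = b*(-1) + 1 = -b + 1 = 1 - b)
Y(G) = -1 + 6/G (Y(G) = -2 + (G/G + (1 - 1*(-5))/G) = -2 + (1 + (1 + 5)/G) = -2 + (1 + 6/G) = -1 + 6/G)
(Y((-18 + 2)/(-5*3 + 30)) + 2128) + 366 = ((6 - (-18 + 2)/(-5*3 + 30))/(((-18 + 2)/(-5*3 + 30))) + 2128) + 366 = ((6 - (-16)/(-15 + 30))/((-16/(-15 + 30))) + 2128) + 366 = ((6 - (-16)/15)/((-16/15)) + 2128) + 366 = ((6 - (-16)/15)/((-16*1/15)) + 2128) + 366 = ((6 - 1*(-16/15))/(-16/15) + 2128) + 366 = (-15*(6 + 16/15)/16 + 2128) + 366 = (-15/16*106/15 + 2128) + 366 = (-53/8 + 2128) + 366 = 16971/8 + 366 = 19899/8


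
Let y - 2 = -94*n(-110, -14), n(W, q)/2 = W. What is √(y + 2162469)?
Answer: √2183151 ≈ 1477.5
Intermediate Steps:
n(W, q) = 2*W
y = 20682 (y = 2 - 188*(-110) = 2 - 94*(-220) = 2 + 20680 = 20682)
√(y + 2162469) = √(20682 + 2162469) = √2183151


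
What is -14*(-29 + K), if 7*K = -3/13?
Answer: 5284/13 ≈ 406.46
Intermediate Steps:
K = -3/91 (K = (-3/13)/7 = (-3*1/13)/7 = (⅐)*(-3/13) = -3/91 ≈ -0.032967)
-14*(-29 + K) = -14*(-29 - 3/91) = -14*(-2642/91) = 5284/13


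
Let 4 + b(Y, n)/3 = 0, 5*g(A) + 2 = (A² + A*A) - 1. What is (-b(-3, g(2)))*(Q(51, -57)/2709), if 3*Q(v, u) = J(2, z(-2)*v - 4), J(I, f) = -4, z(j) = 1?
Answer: -16/2709 ≈ -0.0059062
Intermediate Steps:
g(A) = -⅗ + 2*A²/5 (g(A) = -⅖ + ((A² + A*A) - 1)/5 = -⅖ + ((A² + A²) - 1)/5 = -⅖ + (2*A² - 1)/5 = -⅖ + (-1 + 2*A²)/5 = -⅖ + (-⅕ + 2*A²/5) = -⅗ + 2*A²/5)
b(Y, n) = -12 (b(Y, n) = -12 + 3*0 = -12 + 0 = -12)
Q(v, u) = -4/3 (Q(v, u) = (⅓)*(-4) = -4/3)
(-b(-3, g(2)))*(Q(51, -57)/2709) = (-1*(-12))*(-4/3/2709) = 12*(-4/3*1/2709) = 12*(-4/8127) = -16/2709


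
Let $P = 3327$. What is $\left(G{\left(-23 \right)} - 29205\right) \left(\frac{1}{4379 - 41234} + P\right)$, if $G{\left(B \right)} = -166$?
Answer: $- \frac{3601371688664}{36855} \approx -9.7717 \cdot 10^{7}$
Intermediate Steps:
$\left(G{\left(-23 \right)} - 29205\right) \left(\frac{1}{4379 - 41234} + P\right) = \left(-166 - 29205\right) \left(\frac{1}{4379 - 41234} + 3327\right) = - 29371 \left(\frac{1}{-36855} + 3327\right) = - 29371 \left(- \frac{1}{36855} + 3327\right) = \left(-29371\right) \frac{122616584}{36855} = - \frac{3601371688664}{36855}$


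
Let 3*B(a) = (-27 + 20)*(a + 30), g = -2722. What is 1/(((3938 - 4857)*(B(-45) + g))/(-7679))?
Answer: -7679/2469353 ≈ -0.0031097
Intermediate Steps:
B(a) = -70 - 7*a/3 (B(a) = ((-27 + 20)*(a + 30))/3 = (-7*(30 + a))/3 = (-210 - 7*a)/3 = -70 - 7*a/3)
1/(((3938 - 4857)*(B(-45) + g))/(-7679)) = 1/(((3938 - 4857)*((-70 - 7/3*(-45)) - 2722))/(-7679)) = 1/(-919*((-70 + 105) - 2722)*(-1/7679)) = 1/(-919*(35 - 2722)*(-1/7679)) = 1/(-919*(-2687)*(-1/7679)) = 1/(2469353*(-1/7679)) = 1/(-2469353/7679) = -7679/2469353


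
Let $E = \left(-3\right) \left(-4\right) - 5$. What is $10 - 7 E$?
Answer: $-39$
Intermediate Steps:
$E = 7$ ($E = 12 - 5 = 7$)
$10 - 7 E = 10 - 49 = -39$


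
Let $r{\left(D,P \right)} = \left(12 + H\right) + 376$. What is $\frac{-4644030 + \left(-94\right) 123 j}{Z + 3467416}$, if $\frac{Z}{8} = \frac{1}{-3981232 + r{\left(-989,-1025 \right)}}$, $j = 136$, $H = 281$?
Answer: $- \frac{12372509314053}{6901133917600} \approx -1.7928$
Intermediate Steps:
$r{\left(D,P \right)} = 669$ ($r{\left(D,P \right)} = \left(12 + 281\right) + 376 = 293 + 376 = 669$)
$Z = - \frac{8}{3980563}$ ($Z = \frac{8}{-3981232 + 669} = \frac{8}{-3980563} = 8 \left(- \frac{1}{3980563}\right) = - \frac{8}{3980563} \approx -2.0098 \cdot 10^{-6}$)
$\frac{-4644030 + \left(-94\right) 123 j}{Z + 3467416} = \frac{-4644030 + \left(-94\right) 123 \cdot 136}{- \frac{8}{3980563} + 3467416} = \frac{-4644030 - 1572432}{\frac{13802267835200}{3980563}} = \left(-4644030 - 1572432\right) \frac{3980563}{13802267835200} = \left(-6216462\right) \frac{3980563}{13802267835200} = - \frac{12372509314053}{6901133917600}$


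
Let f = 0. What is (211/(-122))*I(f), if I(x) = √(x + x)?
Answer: 0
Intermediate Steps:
I(x) = √2*√x (I(x) = √(2*x) = √2*√x)
(211/(-122))*I(f) = (211/(-122))*(√2*√0) = (211*(-1/122))*(√2*0) = -211/122*0 = 0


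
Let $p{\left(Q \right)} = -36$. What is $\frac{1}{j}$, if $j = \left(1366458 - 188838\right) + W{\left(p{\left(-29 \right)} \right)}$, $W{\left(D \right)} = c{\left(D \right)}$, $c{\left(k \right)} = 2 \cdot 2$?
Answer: $\frac{1}{1177624} \approx 8.4917 \cdot 10^{-7}$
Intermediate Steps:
$c{\left(k \right)} = 4$
$W{\left(D \right)} = 4$
$j = 1177624$ ($j = \left(1366458 - 188838\right) + 4 = 1177620 + 4 = 1177624$)
$\frac{1}{j} = \frac{1}{1177624}$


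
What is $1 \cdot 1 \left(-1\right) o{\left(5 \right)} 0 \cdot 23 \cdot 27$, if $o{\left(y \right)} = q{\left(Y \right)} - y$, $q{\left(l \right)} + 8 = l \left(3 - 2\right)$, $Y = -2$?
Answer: $0$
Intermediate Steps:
$q{\left(l \right)} = -8 + l$ ($q{\left(l \right)} = -8 + l \left(3 - 2\right) = -8 + l 1 = -8 + l$)
$o{\left(y \right)} = -10 - y$ ($o{\left(y \right)} = \left(-8 - 2\right) - y = -10 - y$)
$1 \cdot 1 \left(-1\right) o{\left(5 \right)} 0 \cdot 23 \cdot 27 = 1 \cdot 1 \left(-1\right) \left(-10 - 5\right) 0 \cdot 23 \cdot 27 = 1 \left(- (-10 - 5)\right) 0 \cdot 23 \cdot 27 = 1 \left(\left(-1\right) \left(-15\right)\right) 0 \cdot 23 \cdot 27 = 1 \cdot 15 \cdot 0 \cdot 23 \cdot 27 = 15 \cdot 0 \cdot 23 \cdot 27 = 0 \cdot 23 \cdot 27 = 0 \cdot 27 = 0$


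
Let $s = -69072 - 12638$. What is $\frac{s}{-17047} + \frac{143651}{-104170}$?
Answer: $\frac{6062912103}{1775785990} \approx 3.4142$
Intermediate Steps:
$s = -81710$
$\frac{s}{-17047} + \frac{143651}{-104170} = - \frac{81710}{-17047} + \frac{143651}{-104170} = \left(-81710\right) \left(- \frac{1}{17047}\right) + 143651 \left(- \frac{1}{104170}\right) = \frac{81710}{17047} - \frac{143651}{104170} = \frac{6062912103}{1775785990}$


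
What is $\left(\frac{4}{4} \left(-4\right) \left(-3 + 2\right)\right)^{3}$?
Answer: $64$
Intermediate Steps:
$\left(\frac{4}{4} \left(-4\right) \left(-3 + 2\right)\right)^{3} = \left(4 \cdot \frac{1}{4} \left(-4\right) \left(-1\right)\right)^{3} = \left(1 \left(-4\right) \left(-1\right)\right)^{3} = \left(\left(-4\right) \left(-1\right)\right)^{3} = 4^{3} = 64$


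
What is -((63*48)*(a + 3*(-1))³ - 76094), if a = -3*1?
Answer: 729278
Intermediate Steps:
a = -3
-((63*48)*(a + 3*(-1))³ - 76094) = -((63*48)*(-3 + 3*(-1))³ - 76094) = -(3024*(-3 - 3)³ - 76094) = -(3024*(-6)³ - 76094) = -(3024*(-216) - 76094) = -(-653184 - 76094) = -1*(-729278) = 729278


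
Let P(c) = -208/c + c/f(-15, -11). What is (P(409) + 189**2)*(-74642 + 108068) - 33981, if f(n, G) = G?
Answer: 5366030752941/4499 ≈ 1.1927e+9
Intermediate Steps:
P(c) = -208/c - c/11 (P(c) = -208/c + c/(-11) = -208/c + c*(-1/11) = -208/c - c/11)
(P(409) + 189**2)*(-74642 + 108068) - 33981 = ((-208/409 - 1/11*409) + 189**2)*(-74642 + 108068) - 33981 = ((-208*1/409 - 409/11) + 35721)*33426 - 33981 = ((-208/409 - 409/11) + 35721)*33426 - 33981 = (-169569/4499 + 35721)*33426 - 33981 = (160539210/4499)*33426 - 33981 = 5366183633460/4499 - 33981 = 5366030752941/4499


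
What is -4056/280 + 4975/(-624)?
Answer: -490493/21840 ≈ -22.458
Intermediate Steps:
-4056/280 + 4975/(-624) = -4056*1/280 + 4975*(-1/624) = -507/35 - 4975/624 = -490493/21840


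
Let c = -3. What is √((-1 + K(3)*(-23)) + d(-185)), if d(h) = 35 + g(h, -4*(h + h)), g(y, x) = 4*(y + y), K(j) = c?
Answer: 9*I*√17 ≈ 37.108*I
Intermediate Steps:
K(j) = -3
g(y, x) = 8*y (g(y, x) = 4*(2*y) = 8*y)
d(h) = 35 + 8*h
√((-1 + K(3)*(-23)) + d(-185)) = √((-1 - 3*(-23)) + (35 + 8*(-185))) = √((-1 + 69) + (35 - 1480)) = √(68 - 1445) = √(-1377) = 9*I*√17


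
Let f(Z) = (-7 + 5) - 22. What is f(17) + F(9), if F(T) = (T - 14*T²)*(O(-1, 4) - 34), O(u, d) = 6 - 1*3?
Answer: 34851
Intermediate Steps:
f(Z) = -24 (f(Z) = -2 - 22 = -24)
O(u, d) = 3 (O(u, d) = 6 - 3 = 3)
F(T) = -31*T + 434*T² (F(T) = (T - 14*T²)*(3 - 34) = (T - 14*T²)*(-31) = -31*T + 434*T²)
f(17) + F(9) = -24 + 31*9*(-1 + 14*9) = -24 + 31*9*(-1 + 126) = -24 + 31*9*125 = -24 + 34875 = 34851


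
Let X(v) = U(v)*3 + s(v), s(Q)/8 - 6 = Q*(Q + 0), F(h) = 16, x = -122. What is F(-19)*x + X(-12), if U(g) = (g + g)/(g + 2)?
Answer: -3724/5 ≈ -744.80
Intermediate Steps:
s(Q) = 48 + 8*Q**2 (s(Q) = 48 + 8*(Q*(Q + 0)) = 48 + 8*(Q*Q) = 48 + 8*Q**2)
U(g) = 2*g/(2 + g) (U(g) = (2*g)/(2 + g) = 2*g/(2 + g))
X(v) = 48 + 8*v**2 + 6*v/(2 + v) (X(v) = (2*v/(2 + v))*3 + (48 + 8*v**2) = 6*v/(2 + v) + (48 + 8*v**2) = 48 + 8*v**2 + 6*v/(2 + v))
F(-19)*x + X(-12) = 16*(-122) + 2*(3*(-12) + 4*(2 - 12)*(6 + (-12)**2))/(2 - 12) = -1952 + 2*(-36 + 4*(-10)*(6 + 144))/(-10) = -1952 + 2*(-1/10)*(-36 + 4*(-10)*150) = -1952 + 2*(-1/10)*(-36 - 6000) = -1952 + 2*(-1/10)*(-6036) = -1952 + 6036/5 = -3724/5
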